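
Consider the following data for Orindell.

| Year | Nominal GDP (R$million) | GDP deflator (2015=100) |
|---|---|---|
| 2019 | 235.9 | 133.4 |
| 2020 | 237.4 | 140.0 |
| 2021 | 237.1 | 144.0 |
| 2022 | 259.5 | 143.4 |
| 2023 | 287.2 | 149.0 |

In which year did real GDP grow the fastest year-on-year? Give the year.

2020: real = 237.4/1.400 = 169.57; growth vs 2019 (176.84) = -4.11%.
2021: real = 237.1/1.440 = 164.65; growth vs 2020 (169.57) = -2.90%.
2022: real = 259.5/1.434 = 180.96; growth vs 2021 (164.65) = 9.91%.
2023: real = 287.2/1.490 = 192.75; growth vs 2022 (180.96) = 6.52%.

2022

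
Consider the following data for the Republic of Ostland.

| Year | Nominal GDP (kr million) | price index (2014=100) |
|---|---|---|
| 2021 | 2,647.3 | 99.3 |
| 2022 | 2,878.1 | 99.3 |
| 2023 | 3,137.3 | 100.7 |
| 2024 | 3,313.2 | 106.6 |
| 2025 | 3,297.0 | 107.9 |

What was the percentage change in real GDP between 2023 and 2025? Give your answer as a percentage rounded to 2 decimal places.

Real GDP 2023 = 3137.3/1.007 = 3115.49.
Real GDP 2025 = 3297.0/1.079 = 3055.61.
Change = 3055.61/3115.49 − 1 = -0.0192.

-1.92%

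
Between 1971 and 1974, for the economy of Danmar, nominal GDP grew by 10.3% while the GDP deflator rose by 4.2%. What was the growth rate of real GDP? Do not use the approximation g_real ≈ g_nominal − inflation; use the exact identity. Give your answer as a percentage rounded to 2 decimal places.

5.85%

(1 + g_nom) = (1 + g_real)(1 + π), so g_real = 1.1030 / 1.0420 − 1 = 0.05854.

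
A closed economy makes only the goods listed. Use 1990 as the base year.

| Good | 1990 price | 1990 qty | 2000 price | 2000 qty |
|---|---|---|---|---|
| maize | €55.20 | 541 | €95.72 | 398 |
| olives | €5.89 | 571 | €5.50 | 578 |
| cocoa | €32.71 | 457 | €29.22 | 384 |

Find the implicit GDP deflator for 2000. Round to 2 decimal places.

138.39

Nominal GDP 2000 = 95.72·398 + 5.50·578 + 29.22·384 = 52496.04.
Real GDP 2000 (at 1990 prices) = 55.20·398 + 5.89·578 + 32.71·384 = 37934.66.
Deflator = Nominal/Real × 100 = 52496.04/37934.66 × 100 = 138.385.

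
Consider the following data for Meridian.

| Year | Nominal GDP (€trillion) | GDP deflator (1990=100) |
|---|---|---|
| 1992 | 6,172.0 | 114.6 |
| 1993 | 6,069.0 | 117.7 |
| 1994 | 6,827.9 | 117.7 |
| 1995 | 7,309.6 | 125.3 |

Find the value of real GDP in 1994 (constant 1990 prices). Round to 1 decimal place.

€5,801.1 trillion

Real GDP 1994 = 6827.9 / 1.177 = 5801.10.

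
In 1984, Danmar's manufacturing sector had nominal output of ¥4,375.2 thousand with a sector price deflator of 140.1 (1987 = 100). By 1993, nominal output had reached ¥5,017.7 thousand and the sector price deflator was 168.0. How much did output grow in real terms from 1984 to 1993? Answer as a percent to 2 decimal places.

Real output 1984 = 4375.2 / 1.401 = 3122.91.
Real output 1993 = 5017.7 / 1.680 = 2986.73.
Real growth = 2986.73 / 3122.91 − 1 = -0.0436.

-4.36%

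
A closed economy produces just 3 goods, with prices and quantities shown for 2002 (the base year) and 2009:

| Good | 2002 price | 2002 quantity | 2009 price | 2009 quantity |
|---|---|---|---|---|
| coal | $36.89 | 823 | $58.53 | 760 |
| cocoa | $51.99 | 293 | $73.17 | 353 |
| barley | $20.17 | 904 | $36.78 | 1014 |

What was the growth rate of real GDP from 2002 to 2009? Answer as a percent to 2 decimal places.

Real GDP 2002 = Nominal GDP 2002 = 36.89·823 + 51.99·293 + 20.17·904 = 63827.22.
Real GDP 2009 (at 2002 prices) = 36.89·760 + 51.99·353 + 20.17·1014 = 66841.25.
Real growth = 66841.25/63827.22 − 1 = 0.0472.

4.72%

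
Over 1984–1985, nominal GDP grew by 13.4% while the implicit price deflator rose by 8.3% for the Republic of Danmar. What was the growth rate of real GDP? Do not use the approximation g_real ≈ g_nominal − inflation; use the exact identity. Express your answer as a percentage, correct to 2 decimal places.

(1 + g_nom) = (1 + g_real)(1 + π), so g_real = 1.1340 / 1.0830 − 1 = 0.04709.

4.71%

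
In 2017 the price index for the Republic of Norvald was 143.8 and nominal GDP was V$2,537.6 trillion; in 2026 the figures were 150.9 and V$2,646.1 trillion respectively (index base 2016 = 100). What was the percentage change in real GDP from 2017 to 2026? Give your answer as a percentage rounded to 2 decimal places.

Real GDP 2017 = 2537.6 / 1.438 = 1764.67.
Real GDP 2026 = 2646.1 / 1.509 = 1753.55.
Real growth = 1753.55 / 1764.67 − 1 = -0.0063.

-0.63%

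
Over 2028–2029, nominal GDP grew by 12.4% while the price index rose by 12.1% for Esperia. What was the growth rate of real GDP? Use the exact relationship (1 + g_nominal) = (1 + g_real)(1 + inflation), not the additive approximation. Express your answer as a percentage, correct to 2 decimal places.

(1 + g_nom) = (1 + g_real)(1 + π), so g_real = 1.1240 / 1.1210 − 1 = 0.00268.

0.27%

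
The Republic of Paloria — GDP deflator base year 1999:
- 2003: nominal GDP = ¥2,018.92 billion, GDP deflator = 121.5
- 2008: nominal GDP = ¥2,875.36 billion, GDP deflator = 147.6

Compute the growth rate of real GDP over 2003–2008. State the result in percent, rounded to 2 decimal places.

17.24%

Real GDP 2003 = 2018.92 / 1.215 = 1661.66.
Real GDP 2008 = 2875.36 / 1.476 = 1948.08.
Real growth = 1948.08 / 1661.66 − 1 = 0.1724.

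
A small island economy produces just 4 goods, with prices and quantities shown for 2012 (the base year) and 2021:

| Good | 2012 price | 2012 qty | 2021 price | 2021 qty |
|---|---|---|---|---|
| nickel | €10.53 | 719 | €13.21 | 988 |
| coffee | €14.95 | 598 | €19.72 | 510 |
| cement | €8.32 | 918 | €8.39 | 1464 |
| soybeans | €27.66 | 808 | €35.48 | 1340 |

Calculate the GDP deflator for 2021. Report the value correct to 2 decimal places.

Nominal GDP 2021 = 13.21·988 + 19.72·510 + 8.39·1464 + 35.48·1340 = 82934.84.
Real GDP 2021 (at 2012 prices) = 10.53·988 + 14.95·510 + 8.32·1464 + 27.66·1340 = 67273.02.
Deflator = Nominal/Real × 100 = 82934.84/67273.02 × 100 = 123.281.

123.28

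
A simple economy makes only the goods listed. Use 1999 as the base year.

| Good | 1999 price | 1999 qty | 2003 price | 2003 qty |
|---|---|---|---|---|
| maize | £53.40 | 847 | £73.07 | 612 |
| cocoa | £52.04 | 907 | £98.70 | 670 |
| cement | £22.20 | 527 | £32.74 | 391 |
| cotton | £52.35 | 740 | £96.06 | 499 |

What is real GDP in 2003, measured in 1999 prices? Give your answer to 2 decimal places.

£102350.45

Real GDP 2003 = Σ (p_1999 × q_2003) = 53.40·612 + 52.04·670 + 22.20·391 + 52.35·499 = 102350.45.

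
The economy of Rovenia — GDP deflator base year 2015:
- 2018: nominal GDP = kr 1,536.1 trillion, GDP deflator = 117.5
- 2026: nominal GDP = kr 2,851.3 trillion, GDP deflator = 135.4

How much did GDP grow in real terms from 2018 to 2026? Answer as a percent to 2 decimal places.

Deflate each year: 2018 → 1536.1/1.175 = 1307.32; 2026 → 2851.3/1.354 = 2105.83.
So real GDP changed by 2105.83/1307.32 − 1 = 0.6108, i.e. 61.08%.

61.08%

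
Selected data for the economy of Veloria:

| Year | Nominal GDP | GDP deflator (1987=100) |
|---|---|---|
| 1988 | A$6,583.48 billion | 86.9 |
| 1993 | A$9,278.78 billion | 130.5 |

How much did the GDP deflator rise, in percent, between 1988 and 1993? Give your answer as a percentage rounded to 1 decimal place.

50.2%

Price-level change = 130.5 / 86.9 − 1 = 0.5017.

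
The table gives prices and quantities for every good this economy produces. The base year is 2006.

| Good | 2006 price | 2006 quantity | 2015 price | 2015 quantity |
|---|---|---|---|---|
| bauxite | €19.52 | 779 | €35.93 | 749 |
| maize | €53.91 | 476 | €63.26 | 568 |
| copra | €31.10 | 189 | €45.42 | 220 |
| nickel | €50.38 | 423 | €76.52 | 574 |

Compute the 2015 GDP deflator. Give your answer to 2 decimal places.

Nominal GDP 2015 = 35.93·749 + 63.26·568 + 45.42·220 + 76.52·574 = 116758.13.
Real GDP 2015 (at 2006 prices) = 19.52·749 + 53.91·568 + 31.10·220 + 50.38·574 = 81001.48.
Deflator = Nominal/Real × 100 = 116758.13/81001.48 × 100 = 144.143.

144.14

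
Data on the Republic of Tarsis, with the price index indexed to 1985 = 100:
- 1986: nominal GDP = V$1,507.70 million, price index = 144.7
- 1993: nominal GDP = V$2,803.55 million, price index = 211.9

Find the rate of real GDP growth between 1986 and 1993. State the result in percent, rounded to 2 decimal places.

Real GDP 1986 = 1507.70 / 1.447 = 1041.95.
Real GDP 1993 = 2803.55 / 2.119 = 1323.05.
Real growth = 1323.05 / 1041.95 − 1 = 0.2698.

26.98%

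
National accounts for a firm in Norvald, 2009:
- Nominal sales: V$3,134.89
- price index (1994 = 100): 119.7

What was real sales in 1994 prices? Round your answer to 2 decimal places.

V$2,618.96

Real sales = Nominal / (price index/100) = 3134.89 / 1.197 = 2618.96.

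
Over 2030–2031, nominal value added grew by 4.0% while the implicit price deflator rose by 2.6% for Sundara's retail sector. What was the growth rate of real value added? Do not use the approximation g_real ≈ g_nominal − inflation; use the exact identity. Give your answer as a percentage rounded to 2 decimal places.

1.36%

(1 + g_nom) = (1 + g_real)(1 + π), so g_real = 1.0400 / 1.0260 − 1 = 0.01365.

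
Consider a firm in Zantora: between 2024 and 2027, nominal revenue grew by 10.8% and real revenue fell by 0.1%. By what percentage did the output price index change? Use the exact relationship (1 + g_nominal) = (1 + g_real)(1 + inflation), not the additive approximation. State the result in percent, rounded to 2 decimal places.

10.91%

(1 + g_nom) = (1 + g_real)(1 + π), so π = 1.1080 / 0.9990 − 1 = 0.10911.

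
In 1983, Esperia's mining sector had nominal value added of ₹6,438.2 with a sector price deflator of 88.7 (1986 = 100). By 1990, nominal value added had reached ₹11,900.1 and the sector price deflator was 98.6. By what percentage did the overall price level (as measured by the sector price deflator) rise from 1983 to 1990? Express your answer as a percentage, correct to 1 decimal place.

11.2%

Price-level change = 98.6 / 88.7 − 1 = 0.1116.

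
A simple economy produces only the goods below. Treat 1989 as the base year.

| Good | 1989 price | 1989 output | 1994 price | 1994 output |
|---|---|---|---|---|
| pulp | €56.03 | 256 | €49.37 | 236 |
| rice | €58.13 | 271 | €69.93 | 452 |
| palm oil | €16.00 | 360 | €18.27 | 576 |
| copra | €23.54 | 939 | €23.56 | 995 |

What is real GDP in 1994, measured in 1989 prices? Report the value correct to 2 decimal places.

Real GDP 1994 = Σ (p_1989 × q_1994) = 56.03·236 + 58.13·452 + 16.00·576 + 23.54·995 = 72136.14.

€72136.14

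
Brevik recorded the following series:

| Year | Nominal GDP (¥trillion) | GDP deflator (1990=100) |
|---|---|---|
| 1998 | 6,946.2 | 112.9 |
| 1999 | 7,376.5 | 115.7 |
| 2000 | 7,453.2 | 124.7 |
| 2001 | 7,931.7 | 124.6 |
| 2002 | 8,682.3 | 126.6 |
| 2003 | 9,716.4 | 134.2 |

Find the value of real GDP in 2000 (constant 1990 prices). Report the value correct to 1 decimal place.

¥5,976.9 trillion

Real GDP 2000 = 7453.2 / 1.247 = 5976.90.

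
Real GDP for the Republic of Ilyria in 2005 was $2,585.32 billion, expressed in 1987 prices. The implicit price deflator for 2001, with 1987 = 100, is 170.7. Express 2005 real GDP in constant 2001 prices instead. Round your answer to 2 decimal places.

Real GDP in 2001 prices = Real GDP in 1987 prices × (P_2001/P_1987) = 2585.32 × 1.707 = 4413.14.

$4,413.14 billion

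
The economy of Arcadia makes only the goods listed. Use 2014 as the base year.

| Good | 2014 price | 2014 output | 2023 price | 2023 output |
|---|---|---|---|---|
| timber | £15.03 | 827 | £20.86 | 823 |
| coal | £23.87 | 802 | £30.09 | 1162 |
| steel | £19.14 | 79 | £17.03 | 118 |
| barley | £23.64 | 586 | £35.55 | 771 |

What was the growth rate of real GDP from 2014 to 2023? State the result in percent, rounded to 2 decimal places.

Real GDP 2014 = Nominal GDP 2014 = 15.03·827 + 23.87·802 + 19.14·79 + 23.64·586 = 46938.65.
Real GDP 2023 (at 2014 prices) = 15.03·823 + 23.87·1162 + 19.14·118 + 23.64·771 = 60591.59.
Real growth = 60591.59/46938.65 − 1 = 0.2909.

29.09%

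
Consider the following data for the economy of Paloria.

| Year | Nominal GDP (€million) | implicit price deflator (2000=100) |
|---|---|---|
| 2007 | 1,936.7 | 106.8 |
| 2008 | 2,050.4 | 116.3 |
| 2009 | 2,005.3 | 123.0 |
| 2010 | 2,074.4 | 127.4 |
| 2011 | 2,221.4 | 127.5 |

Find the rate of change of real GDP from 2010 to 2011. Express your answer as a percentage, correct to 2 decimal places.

Real GDP 2010 = 2074.4/1.274 = 1628.26.
Real GDP 2011 = 2221.4/1.275 = 1742.27.
Change = 1742.27/1628.26 − 1 = 0.0700.

7.00%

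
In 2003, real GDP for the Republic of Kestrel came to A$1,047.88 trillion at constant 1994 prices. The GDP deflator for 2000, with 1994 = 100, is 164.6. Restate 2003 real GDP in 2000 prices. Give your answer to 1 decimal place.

A$1,724.8 trillion

Real GDP in 2000 prices = Real GDP in 1994 prices × (P_2000/P_1994) = 1047.88 × 1.646 = 1724.81.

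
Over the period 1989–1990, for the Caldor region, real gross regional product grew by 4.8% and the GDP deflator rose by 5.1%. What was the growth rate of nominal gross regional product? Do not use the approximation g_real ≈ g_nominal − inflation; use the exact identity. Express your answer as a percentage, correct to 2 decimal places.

10.14%

(1 + g_nom) = (1 + g_real)(1 + π) = 1.0480 × 1.0510 = 1.10145.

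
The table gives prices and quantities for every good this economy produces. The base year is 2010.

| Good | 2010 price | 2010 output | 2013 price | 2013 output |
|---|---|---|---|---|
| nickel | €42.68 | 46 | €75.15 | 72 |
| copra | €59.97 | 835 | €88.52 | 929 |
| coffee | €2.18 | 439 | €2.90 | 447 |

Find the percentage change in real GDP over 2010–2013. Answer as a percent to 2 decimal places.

Real GDP 2010 = Nominal GDP 2010 = 42.68·46 + 59.97·835 + 2.18·439 = 52995.25.
Real GDP 2013 (at 2010 prices) = 42.68·72 + 59.97·929 + 2.18·447 = 59759.55.
Real growth = 59759.55/52995.25 − 1 = 0.1276.

12.76%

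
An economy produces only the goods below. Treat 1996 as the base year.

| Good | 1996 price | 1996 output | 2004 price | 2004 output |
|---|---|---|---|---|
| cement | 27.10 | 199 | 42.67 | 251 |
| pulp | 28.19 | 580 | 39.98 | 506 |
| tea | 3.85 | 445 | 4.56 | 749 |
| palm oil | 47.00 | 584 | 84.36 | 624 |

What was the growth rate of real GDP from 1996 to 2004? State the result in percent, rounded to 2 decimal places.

Real GDP 1996 = Nominal GDP 1996 = 27.10·199 + 28.19·580 + 3.85·445 + 47.00·584 = 50904.35.
Real GDP 2004 (at 1996 prices) = 27.10·251 + 28.19·506 + 3.85·749 + 47.00·624 = 53277.89.
Real growth = 53277.89/50904.35 − 1 = 0.0466.

4.66%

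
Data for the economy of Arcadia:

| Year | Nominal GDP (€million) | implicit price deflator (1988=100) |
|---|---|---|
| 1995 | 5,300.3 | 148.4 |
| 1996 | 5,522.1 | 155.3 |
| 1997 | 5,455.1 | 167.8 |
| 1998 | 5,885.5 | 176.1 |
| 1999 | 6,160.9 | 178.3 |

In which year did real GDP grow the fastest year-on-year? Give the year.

1999

1996: real = 5522.1/1.553 = 3555.76; growth vs 1995 (3571.63) = -0.44%.
1997: real = 5455.1/1.678 = 3250.95; growth vs 1996 (3555.76) = -8.57%.
1998: real = 5885.5/1.761 = 3342.14; growth vs 1997 (3250.95) = 2.81%.
1999: real = 6160.9/1.783 = 3455.36; growth vs 1998 (3342.14) = 3.39%.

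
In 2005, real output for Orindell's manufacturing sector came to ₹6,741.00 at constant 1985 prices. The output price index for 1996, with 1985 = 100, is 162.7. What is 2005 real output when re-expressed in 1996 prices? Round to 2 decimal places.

₹10,967.61

Real output in 1996 prices = Real output in 1985 prices × (P_1996/P_1985) = 6741.00 × 1.627 = 10967.61.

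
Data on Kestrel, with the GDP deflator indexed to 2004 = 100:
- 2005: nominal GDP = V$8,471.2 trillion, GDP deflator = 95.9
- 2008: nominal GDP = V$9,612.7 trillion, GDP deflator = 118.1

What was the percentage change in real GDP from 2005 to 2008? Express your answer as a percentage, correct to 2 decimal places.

-7.86%

Deflate each year: 2005 → 8471.2/0.959 = 8833.37; 2008 → 9612.7/1.181 = 8139.46.
So real GDP changed by 8139.46/8833.37 − 1 = -0.0786, i.e. -7.86%.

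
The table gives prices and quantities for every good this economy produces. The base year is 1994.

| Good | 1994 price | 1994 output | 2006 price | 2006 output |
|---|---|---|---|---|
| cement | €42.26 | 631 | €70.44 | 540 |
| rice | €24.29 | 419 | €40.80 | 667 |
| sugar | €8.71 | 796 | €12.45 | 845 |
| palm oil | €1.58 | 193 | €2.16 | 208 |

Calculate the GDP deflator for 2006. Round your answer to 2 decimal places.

Nominal GDP 2006 = 70.44·540 + 40.80·667 + 12.45·845 + 2.16·208 = 76220.73.
Real GDP 2006 (at 1994 prices) = 42.26·540 + 24.29·667 + 8.71·845 + 1.58·208 = 46710.42.
Deflator = Nominal/Real × 100 = 76220.73/46710.42 × 100 = 163.177.

163.18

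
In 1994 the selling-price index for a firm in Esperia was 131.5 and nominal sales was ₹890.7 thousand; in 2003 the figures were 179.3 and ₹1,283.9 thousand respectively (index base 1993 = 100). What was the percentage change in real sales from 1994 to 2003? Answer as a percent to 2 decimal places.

Real sales 1994 = 890.7 / 1.315 = 677.34.
Real sales 2003 = 1283.9 / 1.793 = 716.06.
Real growth = 716.06 / 677.34 − 1 = 0.0572.

5.72%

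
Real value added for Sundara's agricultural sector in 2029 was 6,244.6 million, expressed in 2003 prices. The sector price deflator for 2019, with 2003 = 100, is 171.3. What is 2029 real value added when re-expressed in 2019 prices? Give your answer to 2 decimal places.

10,697.00 million

Real value added in 2019 prices = Real value added in 2003 prices × (P_2019/P_2003) = 6244.6 × 1.713 = 10697.00.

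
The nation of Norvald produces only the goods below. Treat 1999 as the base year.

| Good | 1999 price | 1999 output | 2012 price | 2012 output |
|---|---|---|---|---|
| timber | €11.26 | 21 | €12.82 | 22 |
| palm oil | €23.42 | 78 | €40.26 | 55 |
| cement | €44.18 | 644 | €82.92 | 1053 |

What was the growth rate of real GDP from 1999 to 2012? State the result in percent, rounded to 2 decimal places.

Real GDP 1999 = Nominal GDP 1999 = 11.26·21 + 23.42·78 + 44.18·644 = 30515.14.
Real GDP 2012 (at 1999 prices) = 11.26·22 + 23.42·55 + 44.18·1053 = 48057.36.
Real growth = 48057.36/30515.14 − 1 = 0.5749.

57.49%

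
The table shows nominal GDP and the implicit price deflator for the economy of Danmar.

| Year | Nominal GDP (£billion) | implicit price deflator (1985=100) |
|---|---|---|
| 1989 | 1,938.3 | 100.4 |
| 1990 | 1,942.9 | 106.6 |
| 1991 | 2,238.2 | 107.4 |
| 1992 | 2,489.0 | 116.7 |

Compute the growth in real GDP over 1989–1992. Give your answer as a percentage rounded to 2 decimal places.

10.48%

Real GDP 1989 = 1938.3/1.004 = 1930.58.
Real GDP 1992 = 2489.0/1.167 = 2132.82.
Change = 2132.82/1930.58 − 1 = 0.1048.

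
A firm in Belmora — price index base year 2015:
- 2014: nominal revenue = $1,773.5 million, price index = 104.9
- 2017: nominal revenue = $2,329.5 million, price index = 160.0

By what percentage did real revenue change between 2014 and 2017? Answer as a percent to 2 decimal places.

-13.88%

Real revenue 2014 = 1773.5 / 1.049 = 1690.66.
Real revenue 2017 = 2329.5 / 1.600 = 1455.94.
Real growth = 1455.94 / 1690.66 − 1 = -0.1388.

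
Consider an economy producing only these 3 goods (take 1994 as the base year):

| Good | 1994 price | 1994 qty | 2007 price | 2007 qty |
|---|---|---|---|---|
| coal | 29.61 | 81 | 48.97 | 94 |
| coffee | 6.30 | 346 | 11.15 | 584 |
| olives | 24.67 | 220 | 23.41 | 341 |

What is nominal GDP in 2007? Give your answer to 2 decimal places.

19097.59

Nominal GDP 2007 = Σ (p_2007 × q_2007) = 48.97·94 + 11.15·584 + 23.41·341 = 19097.59.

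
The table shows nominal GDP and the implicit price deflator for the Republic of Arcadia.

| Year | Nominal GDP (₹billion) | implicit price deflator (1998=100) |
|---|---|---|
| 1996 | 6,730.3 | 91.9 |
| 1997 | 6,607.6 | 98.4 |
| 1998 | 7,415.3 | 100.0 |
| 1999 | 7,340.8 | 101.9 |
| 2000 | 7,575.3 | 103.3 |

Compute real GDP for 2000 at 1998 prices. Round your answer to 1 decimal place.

Real GDP 2000 = 7575.3 / 1.033 = 7333.30.

₹7,333.3 billion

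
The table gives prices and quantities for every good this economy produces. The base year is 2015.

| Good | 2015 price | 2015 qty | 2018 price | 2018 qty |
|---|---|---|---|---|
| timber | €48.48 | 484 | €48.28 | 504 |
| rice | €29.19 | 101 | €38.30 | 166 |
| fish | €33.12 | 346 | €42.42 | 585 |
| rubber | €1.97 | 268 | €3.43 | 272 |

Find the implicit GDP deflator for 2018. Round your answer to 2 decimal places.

Nominal GDP 2018 = 48.28·504 + 38.30·166 + 42.42·585 + 3.43·272 = 56439.58.
Real GDP 2018 (at 2015 prices) = 48.48·504 + 29.19·166 + 33.12·585 + 1.97·272 = 49190.50.
Deflator = Nominal/Real × 100 = 56439.58/49190.50 × 100 = 114.737.

114.74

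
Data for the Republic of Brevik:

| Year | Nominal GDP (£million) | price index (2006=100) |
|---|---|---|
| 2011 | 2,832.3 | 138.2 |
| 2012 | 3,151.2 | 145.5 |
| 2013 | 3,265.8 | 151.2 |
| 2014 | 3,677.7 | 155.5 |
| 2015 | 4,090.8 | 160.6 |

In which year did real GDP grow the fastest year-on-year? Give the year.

2012: real = 3151.2/1.455 = 2165.77; growth vs 2011 (2049.42) = 5.68%.
2013: real = 3265.8/1.512 = 2159.92; growth vs 2012 (2165.77) = -0.27%.
2014: real = 3677.7/1.555 = 2365.08; growth vs 2013 (2159.92) = 9.50%.
2015: real = 4090.8/1.606 = 2547.20; growth vs 2014 (2365.08) = 7.70%.

2014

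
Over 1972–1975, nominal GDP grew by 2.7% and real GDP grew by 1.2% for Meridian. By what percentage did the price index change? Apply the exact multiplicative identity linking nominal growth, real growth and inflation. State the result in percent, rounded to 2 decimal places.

(1 + g_nom) = (1 + g_real)(1 + π), so π = 1.0270 / 1.0120 − 1 = 0.01482.

1.48%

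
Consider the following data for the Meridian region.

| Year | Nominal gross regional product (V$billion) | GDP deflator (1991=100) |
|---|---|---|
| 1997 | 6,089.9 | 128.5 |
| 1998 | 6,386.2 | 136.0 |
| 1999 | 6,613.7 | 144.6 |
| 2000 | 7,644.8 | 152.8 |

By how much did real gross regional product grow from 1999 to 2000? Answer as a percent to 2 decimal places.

Real gross regional product 1999 = 6613.7/1.446 = 4573.79.
Real gross regional product 2000 = 7644.8/1.528 = 5003.14.
Change = 5003.14/4573.79 − 1 = 0.0939.

9.39%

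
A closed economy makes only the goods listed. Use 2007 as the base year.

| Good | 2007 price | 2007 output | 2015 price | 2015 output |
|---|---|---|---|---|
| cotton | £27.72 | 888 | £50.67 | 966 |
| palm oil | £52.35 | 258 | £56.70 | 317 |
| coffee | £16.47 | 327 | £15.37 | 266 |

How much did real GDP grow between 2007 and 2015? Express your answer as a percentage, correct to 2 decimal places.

9.76%

Real GDP 2007 = Nominal GDP 2007 = 27.72·888 + 52.35·258 + 16.47·327 = 43507.35.
Real GDP 2015 (at 2007 prices) = 27.72·966 + 52.35·317 + 16.47·266 = 47753.49.
Real growth = 47753.49/43507.35 − 1 = 0.0976.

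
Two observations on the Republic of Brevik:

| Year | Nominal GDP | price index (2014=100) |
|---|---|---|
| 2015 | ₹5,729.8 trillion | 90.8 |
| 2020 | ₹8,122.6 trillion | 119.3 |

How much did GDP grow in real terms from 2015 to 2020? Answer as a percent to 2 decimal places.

Real GDP 2015 = 5729.8 / 0.908 = 6310.35.
Real GDP 2020 = 8122.6 / 1.193 = 6808.55.
Real growth = 6808.55 / 6310.35 − 1 = 0.0789.

7.89%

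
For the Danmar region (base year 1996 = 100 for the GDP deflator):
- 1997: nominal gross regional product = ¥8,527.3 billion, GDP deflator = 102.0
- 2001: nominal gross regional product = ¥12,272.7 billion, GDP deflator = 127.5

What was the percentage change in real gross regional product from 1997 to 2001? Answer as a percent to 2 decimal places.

Deflate each year: 1997 → 8527.3/1.020 = 8360.10; 2001 → 12272.7/1.275 = 9625.65.
So real gross regional product changed by 9625.65/8360.10 − 1 = 0.1514, i.e. 15.14%.

15.14%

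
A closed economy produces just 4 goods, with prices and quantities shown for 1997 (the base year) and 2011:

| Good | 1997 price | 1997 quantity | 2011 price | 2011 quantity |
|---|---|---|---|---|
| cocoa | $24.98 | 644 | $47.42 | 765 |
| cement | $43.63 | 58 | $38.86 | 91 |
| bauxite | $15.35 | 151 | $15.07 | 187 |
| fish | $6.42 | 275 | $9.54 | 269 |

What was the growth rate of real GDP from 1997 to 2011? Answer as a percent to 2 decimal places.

21.92%

Real GDP 1997 = Nominal GDP 1997 = 24.98·644 + 43.63·58 + 15.35·151 + 6.42·275 = 22701.01.
Real GDP 2011 (at 1997 prices) = 24.98·765 + 43.63·91 + 15.35·187 + 6.42·269 = 27677.46.
Real growth = 27677.46/22701.01 − 1 = 0.2192.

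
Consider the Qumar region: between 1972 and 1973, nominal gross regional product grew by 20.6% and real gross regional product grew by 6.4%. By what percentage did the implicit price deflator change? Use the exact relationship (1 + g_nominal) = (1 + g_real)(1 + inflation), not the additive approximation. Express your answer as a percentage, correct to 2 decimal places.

13.35%

(1 + g_nom) = (1 + g_real)(1 + π), so π = 1.2060 / 1.0640 − 1 = 0.13346.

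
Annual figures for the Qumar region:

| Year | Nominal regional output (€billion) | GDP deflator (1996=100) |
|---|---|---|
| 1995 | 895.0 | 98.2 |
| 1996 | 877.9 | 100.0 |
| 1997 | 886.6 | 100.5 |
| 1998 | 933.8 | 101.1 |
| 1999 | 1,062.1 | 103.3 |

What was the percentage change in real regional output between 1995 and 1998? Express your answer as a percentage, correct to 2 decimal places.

1.34%

Real regional output 1995 = 895.0/0.982 = 911.41.
Real regional output 1998 = 933.8/1.011 = 923.64.
Change = 923.64/911.41 − 1 = 0.0134.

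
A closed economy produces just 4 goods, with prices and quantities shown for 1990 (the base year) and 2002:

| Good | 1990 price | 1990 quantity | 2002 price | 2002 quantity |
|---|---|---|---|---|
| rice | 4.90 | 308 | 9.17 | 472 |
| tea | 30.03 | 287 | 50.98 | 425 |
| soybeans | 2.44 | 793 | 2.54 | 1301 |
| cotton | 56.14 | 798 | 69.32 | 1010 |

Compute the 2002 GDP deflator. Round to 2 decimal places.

Nominal GDP 2002 = 9.17·472 + 50.98·425 + 2.54·1301 + 69.32·1010 = 99312.48.
Real GDP 2002 (at 1990 prices) = 4.90·472 + 30.03·425 + 2.44·1301 + 56.14·1010 = 74951.39.
Deflator = Nominal/Real × 100 = 99312.48/74951.39 × 100 = 132.503.

132.50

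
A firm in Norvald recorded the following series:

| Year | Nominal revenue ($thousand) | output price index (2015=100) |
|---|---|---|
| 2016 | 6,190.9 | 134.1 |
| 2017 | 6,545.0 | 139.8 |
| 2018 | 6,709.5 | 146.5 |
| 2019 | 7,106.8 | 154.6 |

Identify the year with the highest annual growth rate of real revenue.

2017: real = 6545.0/1.398 = 4681.69; growth vs 2016 (4616.63) = 1.41%.
2018: real = 6709.5/1.465 = 4579.86; growth vs 2017 (4681.69) = -2.18%.
2019: real = 7106.8/1.546 = 4596.90; growth vs 2018 (4579.86) = 0.37%.

2017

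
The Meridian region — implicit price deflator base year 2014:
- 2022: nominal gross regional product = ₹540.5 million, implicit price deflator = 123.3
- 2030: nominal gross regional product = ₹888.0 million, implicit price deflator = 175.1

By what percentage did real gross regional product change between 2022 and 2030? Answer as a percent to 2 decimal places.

15.69%

Real gross regional product 2022 = 540.5 / 1.233 = 438.36.
Real gross regional product 2030 = 888.0 / 1.751 = 507.14.
Real growth = 507.14 / 438.36 − 1 = 0.1569.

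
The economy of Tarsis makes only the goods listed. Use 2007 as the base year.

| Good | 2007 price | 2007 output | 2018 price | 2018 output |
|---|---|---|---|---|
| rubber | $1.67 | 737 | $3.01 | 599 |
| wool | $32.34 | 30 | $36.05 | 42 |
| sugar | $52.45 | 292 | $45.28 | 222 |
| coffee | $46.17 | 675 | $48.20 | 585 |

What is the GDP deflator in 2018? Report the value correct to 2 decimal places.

Nominal GDP 2018 = 3.01·599 + 36.05·42 + 45.28·222 + 48.20·585 = 41566.25.
Real GDP 2018 (at 2007 prices) = 1.67·599 + 32.34·42 + 52.45·222 + 46.17·585 = 41011.96.
Deflator = Nominal/Real × 100 = 41566.25/41011.96 × 100 = 101.352.

101.35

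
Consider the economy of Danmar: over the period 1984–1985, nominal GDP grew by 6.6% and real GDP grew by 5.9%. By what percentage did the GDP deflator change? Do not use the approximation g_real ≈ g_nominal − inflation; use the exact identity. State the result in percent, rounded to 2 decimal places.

0.66%

(1 + g_nom) = (1 + g_real)(1 + π), so π = 1.0660 / 1.0590 − 1 = 0.00661.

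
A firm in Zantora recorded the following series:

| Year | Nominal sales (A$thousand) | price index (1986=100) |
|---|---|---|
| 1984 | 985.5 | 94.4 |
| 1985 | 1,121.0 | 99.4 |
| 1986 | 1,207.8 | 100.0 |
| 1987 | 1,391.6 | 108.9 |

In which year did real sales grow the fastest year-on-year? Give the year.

1985

1985: real = 1121.0/0.994 = 1127.77; growth vs 1984 (1043.96) = 8.03%.
1986: real = 1207.8/1.000 = 1207.80; growth vs 1985 (1127.77) = 7.10%.
1987: real = 1391.6/1.089 = 1277.87; growth vs 1986 (1207.80) = 5.80%.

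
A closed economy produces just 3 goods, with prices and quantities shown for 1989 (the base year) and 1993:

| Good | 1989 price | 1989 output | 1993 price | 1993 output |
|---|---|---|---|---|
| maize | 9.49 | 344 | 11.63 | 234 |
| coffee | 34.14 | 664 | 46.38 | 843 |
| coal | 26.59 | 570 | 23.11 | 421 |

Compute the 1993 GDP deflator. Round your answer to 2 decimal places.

Nominal GDP 1993 = 11.63·234 + 46.38·843 + 23.11·421 = 51549.07.
Real GDP 1993 (at 1989 prices) = 9.49·234 + 34.14·843 + 26.59·421 = 42195.07.
Deflator = Nominal/Real × 100 = 51549.07/42195.07 × 100 = 122.168.

122.17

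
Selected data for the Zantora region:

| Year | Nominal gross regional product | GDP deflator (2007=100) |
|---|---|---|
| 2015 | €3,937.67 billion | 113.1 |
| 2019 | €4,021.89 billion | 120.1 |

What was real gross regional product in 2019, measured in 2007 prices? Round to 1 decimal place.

Real gross regional product = Nominal / (GDP deflator/100) = 4021.89 / 1.201 = 3348.78.

€3,348.8 billion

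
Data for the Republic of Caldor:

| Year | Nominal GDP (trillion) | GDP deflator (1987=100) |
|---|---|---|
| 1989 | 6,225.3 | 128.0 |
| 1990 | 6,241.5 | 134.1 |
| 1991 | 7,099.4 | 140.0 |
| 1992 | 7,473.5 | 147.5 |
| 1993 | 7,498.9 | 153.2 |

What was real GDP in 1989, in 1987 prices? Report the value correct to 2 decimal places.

Real GDP 1989 = 6225.3 / 1.280 = 4863.52.

4,863.52 trillion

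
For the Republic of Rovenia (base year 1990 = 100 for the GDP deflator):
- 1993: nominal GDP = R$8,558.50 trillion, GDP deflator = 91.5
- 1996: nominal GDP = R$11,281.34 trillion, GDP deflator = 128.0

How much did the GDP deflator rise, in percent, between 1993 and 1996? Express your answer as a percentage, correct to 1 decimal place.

39.9%

Price-level change = 128.0 / 91.5 − 1 = 0.3989.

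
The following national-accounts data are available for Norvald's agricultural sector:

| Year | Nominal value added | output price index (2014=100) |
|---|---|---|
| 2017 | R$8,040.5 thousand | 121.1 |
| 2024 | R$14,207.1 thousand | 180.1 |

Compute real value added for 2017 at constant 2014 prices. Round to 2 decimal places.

Real value added = Nominal / (output price index/100) = 8040.5 / 1.211 = 6639.55.

R$6,639.55 thousand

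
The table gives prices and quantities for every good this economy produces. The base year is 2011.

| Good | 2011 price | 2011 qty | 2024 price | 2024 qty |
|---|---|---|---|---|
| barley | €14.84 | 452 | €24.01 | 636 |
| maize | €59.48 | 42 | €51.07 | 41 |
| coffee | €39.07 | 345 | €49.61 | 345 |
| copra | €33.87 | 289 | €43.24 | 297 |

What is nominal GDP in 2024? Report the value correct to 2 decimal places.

Nominal GDP 2024 = Σ (p_2024 × q_2024) = 24.01·636 + 51.07·41 + 49.61·345 + 43.24·297 = 47321.96.

€47321.96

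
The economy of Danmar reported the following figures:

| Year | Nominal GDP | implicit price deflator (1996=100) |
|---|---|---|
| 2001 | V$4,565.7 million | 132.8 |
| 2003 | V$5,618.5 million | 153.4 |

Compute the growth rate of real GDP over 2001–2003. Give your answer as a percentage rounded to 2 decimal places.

Deflate each year: 2001 → 4565.7/1.328 = 3438.03; 2003 → 5618.5/1.534 = 3662.65.
So real GDP changed by 3662.65/3438.03 − 1 = 0.0653, i.e. 6.53%.

6.53%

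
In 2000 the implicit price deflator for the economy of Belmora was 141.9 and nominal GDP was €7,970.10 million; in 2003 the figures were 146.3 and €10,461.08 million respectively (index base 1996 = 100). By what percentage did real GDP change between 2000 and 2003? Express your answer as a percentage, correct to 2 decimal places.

Real GDP 2000 = 7970.10 / 1.419 = 5616.70.
Real GDP 2003 = 10461.08 / 1.463 = 7150.43.
Real growth = 7150.43 / 5616.70 − 1 = 0.2731.

27.31%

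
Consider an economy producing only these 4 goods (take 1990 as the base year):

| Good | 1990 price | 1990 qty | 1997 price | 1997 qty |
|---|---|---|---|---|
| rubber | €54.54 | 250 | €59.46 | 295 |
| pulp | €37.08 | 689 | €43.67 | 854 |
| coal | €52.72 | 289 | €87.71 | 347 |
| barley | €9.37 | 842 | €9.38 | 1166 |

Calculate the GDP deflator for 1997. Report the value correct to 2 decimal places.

124.99

Nominal GDP 1997 = 59.46·295 + 43.67·854 + 87.71·347 + 9.38·1166 = 96207.33.
Real GDP 1997 (at 1990 prices) = 54.54·295 + 37.08·854 + 52.72·347 + 9.37·1166 = 76974.88.
Deflator = Nominal/Real × 100 = 96207.33/76974.88 × 100 = 124.985.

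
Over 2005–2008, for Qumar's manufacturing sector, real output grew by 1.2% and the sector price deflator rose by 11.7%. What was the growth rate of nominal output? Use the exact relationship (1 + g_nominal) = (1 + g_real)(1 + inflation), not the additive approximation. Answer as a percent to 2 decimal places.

(1 + g_nom) = (1 + g_real)(1 + π) = 1.0120 × 1.1170 = 1.13040.

13.04%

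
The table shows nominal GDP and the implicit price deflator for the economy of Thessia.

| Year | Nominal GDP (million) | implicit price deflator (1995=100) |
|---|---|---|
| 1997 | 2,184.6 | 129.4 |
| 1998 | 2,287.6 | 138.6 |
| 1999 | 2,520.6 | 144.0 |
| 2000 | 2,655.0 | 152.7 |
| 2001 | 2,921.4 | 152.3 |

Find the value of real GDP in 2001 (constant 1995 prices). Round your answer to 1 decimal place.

1,918.2 million

Real GDP 2001 = 2921.4 / 1.523 = 1918.19.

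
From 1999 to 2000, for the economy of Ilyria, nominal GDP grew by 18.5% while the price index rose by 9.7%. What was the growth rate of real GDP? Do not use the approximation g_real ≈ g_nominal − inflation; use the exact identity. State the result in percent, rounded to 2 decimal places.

8.02%

(1 + g_nom) = (1 + g_real)(1 + π), so g_real = 1.1850 / 1.0970 − 1 = 0.08022.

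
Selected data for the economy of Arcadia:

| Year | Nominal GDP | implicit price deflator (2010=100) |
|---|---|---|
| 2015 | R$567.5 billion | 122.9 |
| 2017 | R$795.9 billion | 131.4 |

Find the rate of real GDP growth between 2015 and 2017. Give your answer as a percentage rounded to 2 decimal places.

Real GDP 2015 = 567.5 / 1.229 = 461.76.
Real GDP 2017 = 795.9 / 1.314 = 605.71.
Real growth = 605.71 / 461.76 − 1 = 0.3117.

31.17%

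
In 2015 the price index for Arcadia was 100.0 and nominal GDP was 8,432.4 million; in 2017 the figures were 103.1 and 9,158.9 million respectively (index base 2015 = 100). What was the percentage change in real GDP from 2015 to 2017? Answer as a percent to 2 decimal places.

5.35%

Deflate each year: 2015 → 8432.4/1.000 = 8432.40; 2017 → 9158.9/1.031 = 8883.51.
So real GDP changed by 8883.51/8432.40 − 1 = 0.0535, i.e. 5.35%.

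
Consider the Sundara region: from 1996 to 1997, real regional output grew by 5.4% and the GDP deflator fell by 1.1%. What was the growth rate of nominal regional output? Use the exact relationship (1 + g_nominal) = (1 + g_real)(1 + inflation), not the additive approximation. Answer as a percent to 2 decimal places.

4.24%

(1 + g_nom) = (1 + g_real)(1 + π) = 1.0540 × 0.9890 = 1.04241.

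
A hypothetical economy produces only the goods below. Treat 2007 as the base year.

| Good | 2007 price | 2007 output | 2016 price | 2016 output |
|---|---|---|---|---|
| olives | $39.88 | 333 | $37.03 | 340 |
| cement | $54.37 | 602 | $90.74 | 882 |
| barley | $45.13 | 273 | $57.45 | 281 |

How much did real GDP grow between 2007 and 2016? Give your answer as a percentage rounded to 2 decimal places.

27.20%

Real GDP 2007 = Nominal GDP 2007 = 39.88·333 + 54.37·602 + 45.13·273 = 58331.27.
Real GDP 2016 (at 2007 prices) = 39.88·340 + 54.37·882 + 45.13·281 = 74195.07.
Real growth = 74195.07/58331.27 − 1 = 0.2720.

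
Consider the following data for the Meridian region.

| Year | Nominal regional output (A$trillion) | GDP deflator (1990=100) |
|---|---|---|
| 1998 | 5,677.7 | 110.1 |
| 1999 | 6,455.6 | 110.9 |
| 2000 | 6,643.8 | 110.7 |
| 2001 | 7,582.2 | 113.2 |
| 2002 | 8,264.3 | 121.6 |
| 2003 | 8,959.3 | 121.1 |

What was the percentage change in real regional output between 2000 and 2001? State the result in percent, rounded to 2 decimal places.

11.60%

Real regional output 2000 = 6643.8/1.107 = 6001.63.
Real regional output 2001 = 7582.2/1.132 = 6698.06.
Change = 6698.06/6001.63 − 1 = 0.1160.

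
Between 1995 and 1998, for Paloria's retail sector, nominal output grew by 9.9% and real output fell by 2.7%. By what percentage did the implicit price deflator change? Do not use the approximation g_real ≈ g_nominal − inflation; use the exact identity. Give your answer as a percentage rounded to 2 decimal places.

(1 + g_nom) = (1 + g_real)(1 + π), so π = 1.0990 / 0.9730 − 1 = 0.12950.

12.95%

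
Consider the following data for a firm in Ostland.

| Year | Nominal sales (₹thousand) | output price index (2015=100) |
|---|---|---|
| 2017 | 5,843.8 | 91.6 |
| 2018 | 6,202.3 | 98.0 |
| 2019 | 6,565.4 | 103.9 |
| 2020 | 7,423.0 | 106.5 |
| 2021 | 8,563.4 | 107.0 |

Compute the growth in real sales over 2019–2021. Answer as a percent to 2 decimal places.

26.65%

Real sales 2019 = 6565.4/1.039 = 6318.96.
Real sales 2021 = 8563.4/1.070 = 8003.18.
Change = 8003.18/6318.96 − 1 = 0.2665.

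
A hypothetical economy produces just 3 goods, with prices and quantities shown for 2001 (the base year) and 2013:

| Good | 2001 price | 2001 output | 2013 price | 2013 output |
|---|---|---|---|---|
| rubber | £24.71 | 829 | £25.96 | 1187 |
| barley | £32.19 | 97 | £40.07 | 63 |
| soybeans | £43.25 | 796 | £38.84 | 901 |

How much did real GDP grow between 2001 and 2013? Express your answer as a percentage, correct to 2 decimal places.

Real GDP 2001 = Nominal GDP 2001 = 24.71·829 + 32.19·97 + 43.25·796 = 58034.02.
Real GDP 2013 (at 2001 prices) = 24.71·1187 + 32.19·63 + 43.25·901 = 70326.99.
Real growth = 70326.99/58034.02 − 1 = 0.2118.

21.18%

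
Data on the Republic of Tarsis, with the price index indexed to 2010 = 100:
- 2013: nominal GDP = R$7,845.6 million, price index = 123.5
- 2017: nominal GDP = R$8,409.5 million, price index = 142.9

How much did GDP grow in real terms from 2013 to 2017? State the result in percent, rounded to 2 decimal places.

-7.36%

Real GDP 2013 = 7845.6 / 1.235 = 6352.71.
Real GDP 2017 = 8409.5 / 1.429 = 5884.88.
Real growth = 5884.88 / 6352.71 − 1 = -0.0736.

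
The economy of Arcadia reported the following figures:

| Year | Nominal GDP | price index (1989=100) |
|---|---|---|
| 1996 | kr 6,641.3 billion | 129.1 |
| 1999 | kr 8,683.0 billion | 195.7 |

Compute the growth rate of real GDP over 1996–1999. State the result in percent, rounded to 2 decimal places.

Deflate each year: 1996 → 6641.3/1.291 = 5144.31; 1999 → 8683.0/1.957 = 4436.89.
So real GDP changed by 4436.89/5144.31 − 1 = -0.1375, i.e. -13.75%.

-13.75%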